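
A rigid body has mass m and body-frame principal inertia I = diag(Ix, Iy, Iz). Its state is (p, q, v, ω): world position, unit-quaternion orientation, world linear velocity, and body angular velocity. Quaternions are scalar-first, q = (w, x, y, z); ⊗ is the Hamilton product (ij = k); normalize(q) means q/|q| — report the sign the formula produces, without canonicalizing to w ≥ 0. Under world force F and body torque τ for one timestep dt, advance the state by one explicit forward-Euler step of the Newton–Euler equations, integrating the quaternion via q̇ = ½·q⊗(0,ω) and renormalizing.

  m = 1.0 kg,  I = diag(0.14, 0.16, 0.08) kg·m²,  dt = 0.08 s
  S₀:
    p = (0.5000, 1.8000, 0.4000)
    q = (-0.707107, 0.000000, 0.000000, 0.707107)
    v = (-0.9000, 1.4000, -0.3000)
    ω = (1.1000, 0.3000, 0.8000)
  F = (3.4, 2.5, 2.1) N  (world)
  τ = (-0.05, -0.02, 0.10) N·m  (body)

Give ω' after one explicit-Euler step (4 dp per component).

ω×(Iω) gyroscopic = (-0.0192, 0.0528, 0.0066)
(τ − ω×Iω)/I = (-0.2200, -0.4550, 1.1675)
ω' = ω + α·dt = (1.0824, 0.2636, 0.8934)

ω' = (1.0824, 0.2636, 0.8934)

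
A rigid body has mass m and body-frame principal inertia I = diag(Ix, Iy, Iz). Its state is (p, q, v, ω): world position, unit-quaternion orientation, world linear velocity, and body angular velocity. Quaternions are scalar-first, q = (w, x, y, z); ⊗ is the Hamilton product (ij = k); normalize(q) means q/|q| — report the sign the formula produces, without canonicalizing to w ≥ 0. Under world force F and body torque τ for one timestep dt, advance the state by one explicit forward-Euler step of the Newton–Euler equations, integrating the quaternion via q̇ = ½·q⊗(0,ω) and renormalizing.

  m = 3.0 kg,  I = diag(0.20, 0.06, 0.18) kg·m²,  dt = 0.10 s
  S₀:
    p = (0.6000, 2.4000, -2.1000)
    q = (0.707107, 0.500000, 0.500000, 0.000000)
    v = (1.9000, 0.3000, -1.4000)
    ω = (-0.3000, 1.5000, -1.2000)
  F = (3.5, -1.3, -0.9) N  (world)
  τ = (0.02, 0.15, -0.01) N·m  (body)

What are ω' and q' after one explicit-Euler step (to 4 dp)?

ω' = (-0.1820, 1.7380, -1.2406)
q' = (0.6739, 0.4572, 0.5803, 0.0026)

α = I⁻¹(τ − ω×Iω) = (1.1800, 2.3800, -0.4056)
ω' = ω + α·dt = (-0.1820, 1.7380, -1.2406)
Hamilton product q⊗(0,ω) = (-0.6000000, -0.8121321, 1.6606605, 0.0514716)
q' = normalize(q + ½dt·q⊗(0,ω)) = (0.6739, 0.4572, 0.5803, 0.0026)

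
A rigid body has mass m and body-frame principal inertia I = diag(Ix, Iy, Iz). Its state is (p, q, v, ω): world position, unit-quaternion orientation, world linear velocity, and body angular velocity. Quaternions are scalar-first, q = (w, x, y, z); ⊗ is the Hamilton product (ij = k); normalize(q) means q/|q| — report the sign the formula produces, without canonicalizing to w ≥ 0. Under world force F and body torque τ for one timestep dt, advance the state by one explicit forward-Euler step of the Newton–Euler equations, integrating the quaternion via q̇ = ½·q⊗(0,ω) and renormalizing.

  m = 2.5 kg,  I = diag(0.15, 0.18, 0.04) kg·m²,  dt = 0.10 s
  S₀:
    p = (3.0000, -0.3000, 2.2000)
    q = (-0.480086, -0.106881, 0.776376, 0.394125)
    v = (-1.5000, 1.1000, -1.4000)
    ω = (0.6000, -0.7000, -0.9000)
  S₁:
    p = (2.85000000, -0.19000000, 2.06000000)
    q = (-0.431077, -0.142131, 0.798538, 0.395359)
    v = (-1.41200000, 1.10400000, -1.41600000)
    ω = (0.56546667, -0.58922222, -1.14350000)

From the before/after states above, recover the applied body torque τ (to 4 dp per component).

τ = (-0.1400, 0.1400, -0.1100)

ω₁ − ω₀ = (-0.03453333, 0.11077778, -0.24350000)
precession coupling = (-0.0882, -0.0594, -0.0126)
I·α + gyro = (-0.1400, 0.1400, -0.1100)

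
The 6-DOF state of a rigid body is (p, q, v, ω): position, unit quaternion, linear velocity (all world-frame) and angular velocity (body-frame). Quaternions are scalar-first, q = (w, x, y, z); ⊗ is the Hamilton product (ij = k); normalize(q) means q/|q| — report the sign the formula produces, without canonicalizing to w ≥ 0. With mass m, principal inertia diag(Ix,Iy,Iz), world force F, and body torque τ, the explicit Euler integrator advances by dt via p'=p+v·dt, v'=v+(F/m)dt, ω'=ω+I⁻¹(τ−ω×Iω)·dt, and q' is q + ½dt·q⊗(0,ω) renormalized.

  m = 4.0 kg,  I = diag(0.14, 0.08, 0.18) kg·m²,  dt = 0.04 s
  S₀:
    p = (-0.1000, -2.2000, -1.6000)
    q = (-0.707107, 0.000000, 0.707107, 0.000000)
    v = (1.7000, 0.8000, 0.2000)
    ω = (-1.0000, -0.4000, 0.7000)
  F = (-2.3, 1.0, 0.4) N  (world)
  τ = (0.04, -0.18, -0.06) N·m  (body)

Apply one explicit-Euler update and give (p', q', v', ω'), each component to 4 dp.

linear accel F/m = (-0.5750, 0.2500, 0.1000)
p + v·dt = (-0.0320, -2.1680, -1.5920)
new velocity v' = (1.6770, 0.8100, 0.2040)
ω×(Iω) gyroscopic = (-0.0280, 0.0280, -0.0240)
α = I⁻¹(τ − ω×Iω) = (0.4857, -2.6000, -0.2000)
ω' = ω + α·dt = (-0.9806, -0.5040, 0.6920)
Hamilton product q⊗(0,ω) = (0.2828428, 1.2020819, 0.2828428, 0.2121321)
q + ½dt·q⊗(0,ω), renormalized = (-0.7012, 0.0240, 0.7125, 0.0042)

p' = (-0.0320, -2.1680, -1.5920)
q' = (-0.7012, 0.0240, 0.7125, 0.0042)
v' = (1.6770, 0.8100, 0.2040)
ω' = (-0.9806, -0.5040, 0.6920)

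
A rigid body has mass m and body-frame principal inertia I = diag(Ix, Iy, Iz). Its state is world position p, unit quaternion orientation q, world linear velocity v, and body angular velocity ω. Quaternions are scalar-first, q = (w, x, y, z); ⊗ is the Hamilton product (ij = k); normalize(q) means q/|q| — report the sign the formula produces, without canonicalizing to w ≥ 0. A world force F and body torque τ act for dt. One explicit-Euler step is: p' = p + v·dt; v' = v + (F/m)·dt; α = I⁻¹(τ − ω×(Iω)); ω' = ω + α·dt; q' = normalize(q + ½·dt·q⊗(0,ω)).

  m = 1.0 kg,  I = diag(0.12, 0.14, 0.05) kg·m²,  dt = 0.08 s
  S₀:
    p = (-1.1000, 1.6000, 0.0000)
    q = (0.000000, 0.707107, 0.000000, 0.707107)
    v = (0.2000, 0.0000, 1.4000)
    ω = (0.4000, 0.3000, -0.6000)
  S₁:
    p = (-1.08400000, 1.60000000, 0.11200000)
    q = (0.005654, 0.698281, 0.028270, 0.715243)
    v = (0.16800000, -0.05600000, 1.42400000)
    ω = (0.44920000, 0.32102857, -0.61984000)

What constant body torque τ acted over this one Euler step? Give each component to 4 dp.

Δω = ω₁−ω₀ = (0.04920000, 0.02102857, -0.01984000)
ω₀×(Iω₀) = (0.0162, -0.0168, 0.0024)
I·α + gyro = (0.0900, 0.0200, -0.0100)

τ = (0.0900, 0.0200, -0.0100)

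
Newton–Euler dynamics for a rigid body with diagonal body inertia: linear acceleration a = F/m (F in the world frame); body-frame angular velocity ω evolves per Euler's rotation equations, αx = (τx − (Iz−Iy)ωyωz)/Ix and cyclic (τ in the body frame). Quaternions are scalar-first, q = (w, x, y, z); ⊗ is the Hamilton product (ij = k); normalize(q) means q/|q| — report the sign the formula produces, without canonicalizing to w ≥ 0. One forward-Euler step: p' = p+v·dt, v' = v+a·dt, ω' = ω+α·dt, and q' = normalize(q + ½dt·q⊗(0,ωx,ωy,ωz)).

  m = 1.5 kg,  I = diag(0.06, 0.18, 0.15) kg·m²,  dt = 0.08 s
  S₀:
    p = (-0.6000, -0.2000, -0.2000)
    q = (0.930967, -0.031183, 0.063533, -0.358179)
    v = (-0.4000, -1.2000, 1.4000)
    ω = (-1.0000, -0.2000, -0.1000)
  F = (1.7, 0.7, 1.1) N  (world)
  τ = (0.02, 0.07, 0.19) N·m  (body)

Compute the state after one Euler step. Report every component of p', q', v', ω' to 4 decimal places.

a = F/m = (1.1333, 0.4667, 0.7333)
p + v·dt = (-0.6320, -0.2960, -0.0880)
new velocity v' = (-0.3093, -1.1627, 1.4587)
precession coupling ω×(Iω) = (-0.0006, -0.0090, 0.0240)
angular accel α = (0.3433, 0.4389, 1.1067)
new body rate ω' = (-0.9725, -0.1649, -0.0115)
Hamilton product q⊗(0,ω) = (-0.0542943, -1.0089561, 0.1688673, -0.0233271)
q' = normalize(q + ½dt·q⊗(0,ω)) = (0.9280, -0.0715, 0.0702, -0.3588)

p' = (-0.6320, -0.2960, -0.0880)
q' = (0.9280, -0.0715, 0.0702, -0.3588)
v' = (-0.3093, -1.1627, 1.4587)
ω' = (-0.9725, -0.1649, -0.0115)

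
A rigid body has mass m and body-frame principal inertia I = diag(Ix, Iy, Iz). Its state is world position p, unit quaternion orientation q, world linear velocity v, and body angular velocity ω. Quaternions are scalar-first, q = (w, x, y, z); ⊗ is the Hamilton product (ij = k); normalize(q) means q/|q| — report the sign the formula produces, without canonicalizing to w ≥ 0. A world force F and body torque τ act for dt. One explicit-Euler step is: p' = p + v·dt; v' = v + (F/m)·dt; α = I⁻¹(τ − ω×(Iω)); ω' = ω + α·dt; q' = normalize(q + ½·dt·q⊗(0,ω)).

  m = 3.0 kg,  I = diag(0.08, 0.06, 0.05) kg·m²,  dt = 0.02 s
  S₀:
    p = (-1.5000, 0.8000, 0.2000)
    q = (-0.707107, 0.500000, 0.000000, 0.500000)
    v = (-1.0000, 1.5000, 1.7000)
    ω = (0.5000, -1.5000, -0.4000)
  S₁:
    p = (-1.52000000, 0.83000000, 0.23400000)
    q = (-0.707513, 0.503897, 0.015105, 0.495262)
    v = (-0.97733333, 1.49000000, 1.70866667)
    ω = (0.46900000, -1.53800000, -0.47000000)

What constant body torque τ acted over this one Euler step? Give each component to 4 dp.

τ = (-0.1300, -0.1200, -0.1600)

Δω = ω₁−ω₀ = (-0.03100000, -0.03800000, -0.07000000)
gyro term ω₀×Iω₀ = (-0.0060, -0.0060, 0.0150)
τ = I·(Δω/dt) + ω₀×(Iω₀) = (-0.1300, -0.1200, -0.1600)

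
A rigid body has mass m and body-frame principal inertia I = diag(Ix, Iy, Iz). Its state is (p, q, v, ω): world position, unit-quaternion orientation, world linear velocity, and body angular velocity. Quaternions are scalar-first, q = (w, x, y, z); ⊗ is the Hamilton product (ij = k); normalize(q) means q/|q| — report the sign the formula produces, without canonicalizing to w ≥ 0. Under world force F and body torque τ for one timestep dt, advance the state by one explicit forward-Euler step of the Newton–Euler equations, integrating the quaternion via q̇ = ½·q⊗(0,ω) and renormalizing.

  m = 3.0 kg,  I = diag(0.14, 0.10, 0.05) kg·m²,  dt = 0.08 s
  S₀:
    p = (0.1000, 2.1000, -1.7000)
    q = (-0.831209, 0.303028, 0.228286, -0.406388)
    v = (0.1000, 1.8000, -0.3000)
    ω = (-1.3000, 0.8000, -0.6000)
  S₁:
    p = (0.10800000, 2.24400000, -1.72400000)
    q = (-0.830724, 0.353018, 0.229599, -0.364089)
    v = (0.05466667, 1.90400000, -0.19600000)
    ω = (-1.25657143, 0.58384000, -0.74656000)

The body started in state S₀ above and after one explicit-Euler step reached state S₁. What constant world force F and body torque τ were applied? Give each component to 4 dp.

F = (-1.7000, 3.9000, 3.9000)
τ = (0.1000, -0.2000, -0.0500)

rate change Δω = (0.04342857, -0.21616000, -0.14656000)
applied torque τ = (0.1000, -0.2000, -0.0500)
v₁ − v₀ = (-0.04533333, 0.10400000, 0.10400000)
F = m·Δv/dt = (-1.7000, 3.9000, 3.9000)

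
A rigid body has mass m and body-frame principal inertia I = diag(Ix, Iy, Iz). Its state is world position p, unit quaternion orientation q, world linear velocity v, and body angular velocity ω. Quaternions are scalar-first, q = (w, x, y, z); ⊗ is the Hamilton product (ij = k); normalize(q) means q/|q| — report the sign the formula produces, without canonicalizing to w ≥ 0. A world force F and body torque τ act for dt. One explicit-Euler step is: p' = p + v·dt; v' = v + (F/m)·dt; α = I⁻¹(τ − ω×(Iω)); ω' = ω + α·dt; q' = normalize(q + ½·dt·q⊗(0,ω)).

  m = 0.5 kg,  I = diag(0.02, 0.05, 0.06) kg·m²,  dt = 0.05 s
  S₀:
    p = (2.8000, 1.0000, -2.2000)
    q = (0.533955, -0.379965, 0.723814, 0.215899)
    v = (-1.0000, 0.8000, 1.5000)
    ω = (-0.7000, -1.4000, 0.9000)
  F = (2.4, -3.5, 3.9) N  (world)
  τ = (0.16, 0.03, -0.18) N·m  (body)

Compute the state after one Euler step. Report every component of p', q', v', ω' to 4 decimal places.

linear accel F/m = (4.8000, -7.0000, 7.8000)
new position p' = (2.7500, 1.0400, -2.1250)
v + (F/m)dt = (-0.7600, 0.4500, 1.8900)
(τ − ω×Iω)/I = (8.6300, 0.0960, -3.4900)
new body rate ω' = (-0.2685, -1.3952, 0.7255)
2q̇ = q⊗(0,ω) = (0.5530550, 0.5799227, -0.5566978, 1.5191803)
q + ½dt·q⊗(0,ω), renormalized = (0.5472, -0.3651, 0.7092, 0.2536)

p' = (2.7500, 1.0400, -2.1250)
q' = (0.5472, -0.3651, 0.7092, 0.2536)
v' = (-0.7600, 0.4500, 1.8900)
ω' = (-0.2685, -1.3952, 0.7255)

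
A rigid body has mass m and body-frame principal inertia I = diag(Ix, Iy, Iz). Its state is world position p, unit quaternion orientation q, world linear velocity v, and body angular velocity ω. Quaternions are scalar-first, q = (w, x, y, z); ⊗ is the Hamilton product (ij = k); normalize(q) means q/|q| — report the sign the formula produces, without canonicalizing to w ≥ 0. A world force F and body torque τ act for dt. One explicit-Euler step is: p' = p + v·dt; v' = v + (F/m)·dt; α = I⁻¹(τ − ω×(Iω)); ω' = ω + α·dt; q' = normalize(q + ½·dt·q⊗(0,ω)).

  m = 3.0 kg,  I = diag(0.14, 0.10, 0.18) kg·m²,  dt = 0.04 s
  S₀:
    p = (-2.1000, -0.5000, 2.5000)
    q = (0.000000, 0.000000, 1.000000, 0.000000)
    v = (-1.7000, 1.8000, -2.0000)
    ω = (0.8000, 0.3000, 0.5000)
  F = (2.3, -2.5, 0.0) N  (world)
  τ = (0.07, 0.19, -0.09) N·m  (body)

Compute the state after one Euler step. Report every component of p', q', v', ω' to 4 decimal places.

linear accel F/m = (0.7667, -0.8333, 0.0000)
p + v·dt = (-2.1680, -0.4280, 2.4200)
v + (F/m)dt = (-1.6693, 1.7667, -2.0000)
ω×(Iω) gyroscopic = (0.0120, -0.0160, -0.0096)
α = I⁻¹(τ − ω×Iω) = (0.4143, 2.0600, -0.4467)
ω + α·dt = (0.8166, 0.3824, 0.4821)
2q̇ = q⊗(0,ω) = (-0.3000000, 0.5000000, 0.0000000, -0.8000000)
q' = normalize(q + ½dt·q⊗(0,ω)) = (-0.0060, 0.0100, 0.9998, -0.0160)

p' = (-2.1680, -0.4280, 2.4200)
q' = (-0.0060, 0.0100, 0.9998, -0.0160)
v' = (-1.6693, 1.7667, -2.0000)
ω' = (0.8166, 0.3824, 0.4821)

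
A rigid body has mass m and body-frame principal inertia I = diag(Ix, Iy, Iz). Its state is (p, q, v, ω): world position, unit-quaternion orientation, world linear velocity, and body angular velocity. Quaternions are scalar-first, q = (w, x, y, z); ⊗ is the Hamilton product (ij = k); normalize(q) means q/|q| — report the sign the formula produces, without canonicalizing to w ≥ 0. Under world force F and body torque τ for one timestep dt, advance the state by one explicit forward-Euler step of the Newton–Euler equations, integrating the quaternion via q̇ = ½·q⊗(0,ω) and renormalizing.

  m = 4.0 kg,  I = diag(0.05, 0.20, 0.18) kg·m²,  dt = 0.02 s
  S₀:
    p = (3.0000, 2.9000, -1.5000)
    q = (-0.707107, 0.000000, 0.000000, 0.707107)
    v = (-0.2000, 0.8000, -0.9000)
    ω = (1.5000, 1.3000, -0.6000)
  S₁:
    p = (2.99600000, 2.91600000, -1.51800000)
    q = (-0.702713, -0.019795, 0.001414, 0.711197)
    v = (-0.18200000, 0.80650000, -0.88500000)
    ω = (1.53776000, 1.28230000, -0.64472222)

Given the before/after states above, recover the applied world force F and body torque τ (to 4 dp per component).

F = (3.6000, 1.3000, 3.0000)
τ = (0.1100, -0.0600, -0.1100)

Δv = v₁−v₀ = (0.01800000, 0.00650000, 0.01500000)
m·(v₁−v₀)/dt = (3.6000, 1.3000, 3.0000)
rate change Δω = (0.03776000, -0.01770000, -0.04472222)
I·α + gyro = (0.1100, -0.0600, -0.1100)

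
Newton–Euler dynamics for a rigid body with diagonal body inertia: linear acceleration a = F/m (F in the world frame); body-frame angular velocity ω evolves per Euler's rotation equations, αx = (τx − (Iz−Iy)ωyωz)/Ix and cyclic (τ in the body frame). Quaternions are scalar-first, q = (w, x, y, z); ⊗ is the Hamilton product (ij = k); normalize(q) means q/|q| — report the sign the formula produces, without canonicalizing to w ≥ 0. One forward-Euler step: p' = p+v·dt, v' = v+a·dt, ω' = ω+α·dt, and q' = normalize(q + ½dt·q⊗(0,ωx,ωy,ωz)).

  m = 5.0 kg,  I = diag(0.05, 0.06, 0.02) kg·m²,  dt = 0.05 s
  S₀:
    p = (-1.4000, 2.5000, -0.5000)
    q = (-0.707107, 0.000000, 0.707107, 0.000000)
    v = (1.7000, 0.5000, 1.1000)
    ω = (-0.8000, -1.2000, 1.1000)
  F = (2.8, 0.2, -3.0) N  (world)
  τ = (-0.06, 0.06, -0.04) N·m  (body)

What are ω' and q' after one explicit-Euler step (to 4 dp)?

ω' = (-0.9128, -1.1280, 0.9760)
q' = (-0.6852, 0.0336, 0.7276, -0.0053)

angular accel α = (-2.2560, 1.4400, -2.4800)
ω + α·dt = (-0.9128, -1.1280, 0.9760)
Hamilton product q⊗(0,ω) = (0.8485284, 1.3435033, 0.8485284, -0.2121321)
q + ½dt·q⊗(0,ω), renormalized = (-0.6852, 0.0336, 0.7276, -0.0053)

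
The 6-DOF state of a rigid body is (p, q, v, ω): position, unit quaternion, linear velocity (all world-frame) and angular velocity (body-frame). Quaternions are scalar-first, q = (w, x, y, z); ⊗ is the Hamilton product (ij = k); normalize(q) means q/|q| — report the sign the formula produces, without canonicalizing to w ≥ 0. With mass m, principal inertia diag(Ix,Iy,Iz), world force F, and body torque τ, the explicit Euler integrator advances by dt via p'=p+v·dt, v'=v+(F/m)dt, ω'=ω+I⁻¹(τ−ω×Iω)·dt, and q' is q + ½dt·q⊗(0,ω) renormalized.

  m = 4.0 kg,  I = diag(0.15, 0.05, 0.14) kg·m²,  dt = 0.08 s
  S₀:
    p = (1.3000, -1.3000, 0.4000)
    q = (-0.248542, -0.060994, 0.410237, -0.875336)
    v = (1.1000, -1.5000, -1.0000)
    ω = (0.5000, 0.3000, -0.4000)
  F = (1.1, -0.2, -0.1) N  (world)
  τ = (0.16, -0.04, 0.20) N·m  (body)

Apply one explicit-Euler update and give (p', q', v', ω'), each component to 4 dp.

p' = (1.3880, -1.4200, 0.3200)
q' = (-0.2661, -0.0620, 0.3886, -0.8799)
v' = (1.1220, -1.5040, -1.0020)
ω' = (0.5911, 0.2392, -0.2771)

p' = p + v·dt = (1.3880, -1.4200, 0.3200)
v' = v + a·dt = (1.1220, -1.5040, -1.0020)
gyro term ω×Iω = (-0.0108, -0.0020, -0.0150)
α = I⁻¹(τ − ω×Iω) = (1.1387, -0.7600, 1.5357)
ω + α·dt = (0.5911, 0.2392, -0.2771)
q⊗(0,ω) = (-0.4427085, -0.0257650, -0.5366282, -0.1239999)
updated quaternion q' = (-0.2661, -0.0620, 0.3886, -0.8799)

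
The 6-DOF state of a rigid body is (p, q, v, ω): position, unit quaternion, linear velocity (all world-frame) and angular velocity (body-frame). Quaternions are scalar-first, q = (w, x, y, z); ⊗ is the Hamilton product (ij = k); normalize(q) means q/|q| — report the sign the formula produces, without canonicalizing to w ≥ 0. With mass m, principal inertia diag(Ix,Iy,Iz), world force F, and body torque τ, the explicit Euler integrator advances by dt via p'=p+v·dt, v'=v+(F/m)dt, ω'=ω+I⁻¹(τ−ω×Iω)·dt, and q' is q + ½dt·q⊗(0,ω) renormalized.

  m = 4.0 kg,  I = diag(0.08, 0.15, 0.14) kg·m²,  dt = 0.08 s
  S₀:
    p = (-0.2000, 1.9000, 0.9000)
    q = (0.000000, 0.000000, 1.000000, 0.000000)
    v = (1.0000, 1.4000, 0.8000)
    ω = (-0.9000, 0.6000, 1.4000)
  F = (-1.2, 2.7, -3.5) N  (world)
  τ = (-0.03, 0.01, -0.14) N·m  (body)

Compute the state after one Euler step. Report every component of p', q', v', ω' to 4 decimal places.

p' = (-0.1200, 2.0120, 0.9640)
q' = (-0.0239, 0.0559, 0.9975, 0.0359)
v' = (0.9760, 1.4540, 0.7300)
ω' = (-0.9216, 0.5650, 1.3416)

(τ − ω×Iω)/I = (-0.2700, -0.4373, -0.7300)
new body rate ω' = (-0.9216, 0.5650, 1.3416)
2q̇ = q⊗(0,ω) = (-0.6000000, 1.4000000, 0.0000000, 0.9000000)
q' = normalize(q + ½dt·q⊗(0,ω)) = (-0.0239, 0.0559, 0.9975, 0.0359)
new position p' = (-0.1200, 2.0120, 0.9640)
v' = v + a·dt = (0.9760, 1.4540, 0.7300)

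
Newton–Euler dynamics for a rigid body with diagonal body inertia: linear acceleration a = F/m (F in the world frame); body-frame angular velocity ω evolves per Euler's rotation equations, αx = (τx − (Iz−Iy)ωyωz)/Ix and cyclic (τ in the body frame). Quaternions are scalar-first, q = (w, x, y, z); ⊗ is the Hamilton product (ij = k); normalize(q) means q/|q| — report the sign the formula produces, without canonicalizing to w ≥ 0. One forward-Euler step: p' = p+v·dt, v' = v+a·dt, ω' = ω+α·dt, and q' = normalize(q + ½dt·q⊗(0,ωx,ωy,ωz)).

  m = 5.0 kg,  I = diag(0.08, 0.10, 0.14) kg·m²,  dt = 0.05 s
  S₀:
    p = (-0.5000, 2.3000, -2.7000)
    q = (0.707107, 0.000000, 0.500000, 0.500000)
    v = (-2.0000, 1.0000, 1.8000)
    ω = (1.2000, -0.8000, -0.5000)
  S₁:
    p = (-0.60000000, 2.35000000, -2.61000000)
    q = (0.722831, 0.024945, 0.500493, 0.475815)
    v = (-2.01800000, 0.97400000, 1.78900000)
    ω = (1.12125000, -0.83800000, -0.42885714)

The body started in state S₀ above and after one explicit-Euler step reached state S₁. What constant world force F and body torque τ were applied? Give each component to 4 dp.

Δv = v₁−v₀ = (-0.01800000, -0.02600000, -0.01100000)
m·(v₁−v₀)/dt = (-1.8000, -2.6000, -1.1000)
rate change Δω = (-0.07875000, -0.03800000, 0.07114286)
gyro term ω₀×Iω₀ = (0.0160, 0.0360, -0.0192)
τ = I·(Δω/dt) + ω₀×(Iω₀) = (-0.1100, -0.0400, 0.1800)

F = (-1.8000, -2.6000, -1.1000)
τ = (-0.1100, -0.0400, 0.1800)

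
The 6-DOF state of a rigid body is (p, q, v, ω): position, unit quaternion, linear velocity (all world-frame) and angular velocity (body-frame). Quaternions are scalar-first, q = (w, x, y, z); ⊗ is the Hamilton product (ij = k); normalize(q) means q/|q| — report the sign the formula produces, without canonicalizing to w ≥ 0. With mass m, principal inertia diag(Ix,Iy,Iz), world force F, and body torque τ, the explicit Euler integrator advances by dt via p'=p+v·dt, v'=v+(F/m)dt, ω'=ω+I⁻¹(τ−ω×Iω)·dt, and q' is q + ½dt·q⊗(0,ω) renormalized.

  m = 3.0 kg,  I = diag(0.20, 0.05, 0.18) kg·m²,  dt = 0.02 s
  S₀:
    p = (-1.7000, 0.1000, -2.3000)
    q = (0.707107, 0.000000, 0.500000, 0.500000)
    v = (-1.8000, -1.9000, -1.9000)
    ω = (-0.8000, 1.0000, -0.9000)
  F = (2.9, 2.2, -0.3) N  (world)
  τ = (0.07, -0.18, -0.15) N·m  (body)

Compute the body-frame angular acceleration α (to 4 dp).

precession coupling ω×(Iω) = (-0.1170, 0.0144, 0.1200)
(τ − ω×Iω)/I = (0.9350, -3.8880, -1.5000)

α = (0.9350, -3.8880, -1.5000)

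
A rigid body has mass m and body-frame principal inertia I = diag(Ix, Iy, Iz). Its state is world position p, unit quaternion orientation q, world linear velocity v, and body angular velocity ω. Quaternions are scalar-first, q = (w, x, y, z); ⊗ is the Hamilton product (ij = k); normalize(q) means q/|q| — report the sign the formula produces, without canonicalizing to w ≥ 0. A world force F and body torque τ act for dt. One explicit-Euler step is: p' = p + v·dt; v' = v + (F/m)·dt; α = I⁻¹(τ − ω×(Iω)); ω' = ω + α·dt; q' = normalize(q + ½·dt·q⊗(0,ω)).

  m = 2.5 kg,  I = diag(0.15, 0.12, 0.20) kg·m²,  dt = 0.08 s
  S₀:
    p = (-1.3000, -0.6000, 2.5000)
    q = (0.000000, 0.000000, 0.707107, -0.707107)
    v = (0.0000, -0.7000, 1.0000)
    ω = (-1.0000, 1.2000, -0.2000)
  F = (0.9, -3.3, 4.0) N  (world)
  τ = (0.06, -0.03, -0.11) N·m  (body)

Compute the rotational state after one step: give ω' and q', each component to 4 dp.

α = I⁻¹(τ − ω×Iω) = (0.5280, -0.1667, -0.7300)
ω' = ω + α·dt = (-0.9578, 1.1867, -0.2584)
Hamilton product q⊗(0,ω) = (-0.9899498, 0.7071070, 0.7071070, 0.7071070)
updated quaternion q' = (-0.0395, 0.0282, 0.7339, -0.6775)

ω' = (-0.9578, 1.1867, -0.2584)
q' = (-0.0395, 0.0282, 0.7339, -0.6775)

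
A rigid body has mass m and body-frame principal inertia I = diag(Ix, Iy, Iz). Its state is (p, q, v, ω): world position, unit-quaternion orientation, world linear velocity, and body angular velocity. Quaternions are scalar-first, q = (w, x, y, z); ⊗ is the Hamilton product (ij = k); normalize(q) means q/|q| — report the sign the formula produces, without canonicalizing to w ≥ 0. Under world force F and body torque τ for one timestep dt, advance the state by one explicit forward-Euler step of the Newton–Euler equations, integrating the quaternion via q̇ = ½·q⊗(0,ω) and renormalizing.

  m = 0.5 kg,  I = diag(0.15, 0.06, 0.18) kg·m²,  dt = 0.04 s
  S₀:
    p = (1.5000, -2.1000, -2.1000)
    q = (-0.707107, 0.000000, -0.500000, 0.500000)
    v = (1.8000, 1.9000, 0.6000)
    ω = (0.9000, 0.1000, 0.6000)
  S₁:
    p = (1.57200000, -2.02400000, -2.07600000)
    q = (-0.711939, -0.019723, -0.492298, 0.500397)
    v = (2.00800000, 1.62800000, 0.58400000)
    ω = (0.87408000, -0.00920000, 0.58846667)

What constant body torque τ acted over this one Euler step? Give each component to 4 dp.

Δω = ω₁−ω₀ = (-0.02592000, -0.10920000, -0.01153333)
gyro term ω₀×Iω₀ = (0.0072, -0.0162, -0.0081)
I·α + gyro = (-0.0900, -0.1800, -0.0600)

τ = (-0.0900, -0.1800, -0.0600)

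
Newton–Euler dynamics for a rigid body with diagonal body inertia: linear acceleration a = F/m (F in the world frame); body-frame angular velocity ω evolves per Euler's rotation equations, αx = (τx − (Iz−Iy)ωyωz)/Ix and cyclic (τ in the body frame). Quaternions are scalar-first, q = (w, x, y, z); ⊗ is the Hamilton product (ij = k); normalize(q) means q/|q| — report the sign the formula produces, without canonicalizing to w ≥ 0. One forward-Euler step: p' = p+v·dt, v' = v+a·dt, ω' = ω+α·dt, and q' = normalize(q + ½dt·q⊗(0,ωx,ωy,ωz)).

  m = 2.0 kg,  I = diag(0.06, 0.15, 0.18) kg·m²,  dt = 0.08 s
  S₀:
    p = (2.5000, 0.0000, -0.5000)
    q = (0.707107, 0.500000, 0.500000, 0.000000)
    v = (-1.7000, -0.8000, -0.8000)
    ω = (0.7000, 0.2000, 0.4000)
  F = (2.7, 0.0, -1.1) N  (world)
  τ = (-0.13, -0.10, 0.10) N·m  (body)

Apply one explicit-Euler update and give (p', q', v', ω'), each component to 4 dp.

p' = (2.3640, -0.0640, -0.5640)
q' = (0.6887, 0.5275, 0.4974, 0.0013)
v' = (-1.5920, -0.8000, -0.8440)
ω' = (0.5235, 0.1646, 0.4388)

new position p' = (2.3640, -0.0640, -0.5640)
v + (F/m)dt = (-1.5920, -0.8000, -0.8440)
angular accel α = (-2.2067, -0.4427, 0.4856)
new body rate ω' = (0.5235, 0.1646, 0.4388)
2q̇ = q⊗(0,ω) = (-0.4500000, 0.6949749, -0.0585786, 0.0328428)
updated quaternion q' = (0.6887, 0.5275, 0.4974, 0.0013)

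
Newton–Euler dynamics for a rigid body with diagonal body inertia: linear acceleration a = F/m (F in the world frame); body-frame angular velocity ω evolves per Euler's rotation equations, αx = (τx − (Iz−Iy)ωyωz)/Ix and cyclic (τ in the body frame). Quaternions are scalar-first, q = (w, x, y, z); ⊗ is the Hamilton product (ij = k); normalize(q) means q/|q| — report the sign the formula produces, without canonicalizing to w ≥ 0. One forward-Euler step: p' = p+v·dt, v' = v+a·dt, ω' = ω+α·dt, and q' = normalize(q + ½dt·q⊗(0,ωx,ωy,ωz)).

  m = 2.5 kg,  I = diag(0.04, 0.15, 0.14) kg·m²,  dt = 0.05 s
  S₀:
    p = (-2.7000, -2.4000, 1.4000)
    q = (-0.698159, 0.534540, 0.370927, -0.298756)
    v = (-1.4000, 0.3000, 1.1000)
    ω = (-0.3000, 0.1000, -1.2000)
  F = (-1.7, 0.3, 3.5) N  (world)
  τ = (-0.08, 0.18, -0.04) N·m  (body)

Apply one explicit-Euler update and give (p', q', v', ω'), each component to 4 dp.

p' = p + v·dt = (-2.7700, -2.3850, 1.4550)
v' = v + a·dt = (-1.4340, 0.3060, 1.1700)
gyro term ω×Iω = (0.0012, -0.0360, -0.0033)
angular accel α = (-2.0300, 1.4400, -0.2621)
ω' = ω + α·dt = (-0.4015, 0.1720, -1.2131)
2q̇ = q⊗(0,ω) = (-0.2352379, -0.2057891, 0.6612589, 1.0025229)
q + ½dt·q⊗(0,ω), renormalized = (-0.7037, 0.5291, 0.3873, -0.2736)

p' = (-2.7700, -2.3850, 1.4550)
q' = (-0.7037, 0.5291, 0.3873, -0.2736)
v' = (-1.4340, 0.3060, 1.1700)
ω' = (-0.4015, 0.1720, -1.2131)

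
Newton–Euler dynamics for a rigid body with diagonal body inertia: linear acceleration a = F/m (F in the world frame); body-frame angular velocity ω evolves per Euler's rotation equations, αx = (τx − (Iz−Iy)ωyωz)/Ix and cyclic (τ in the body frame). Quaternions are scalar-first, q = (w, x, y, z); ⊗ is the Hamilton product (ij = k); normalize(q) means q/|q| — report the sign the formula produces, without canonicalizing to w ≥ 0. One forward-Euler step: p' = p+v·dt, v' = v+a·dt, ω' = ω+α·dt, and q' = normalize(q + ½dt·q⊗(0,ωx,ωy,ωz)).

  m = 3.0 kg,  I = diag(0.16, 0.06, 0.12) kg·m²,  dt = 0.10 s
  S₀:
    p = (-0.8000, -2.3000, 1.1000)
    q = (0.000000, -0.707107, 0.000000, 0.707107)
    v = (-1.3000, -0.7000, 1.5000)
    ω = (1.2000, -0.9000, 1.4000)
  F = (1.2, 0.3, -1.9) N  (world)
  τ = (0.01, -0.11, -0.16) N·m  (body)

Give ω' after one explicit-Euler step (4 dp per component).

gyro term ω×Iω = (-0.0756, 0.0672, 0.1080)
(τ − ω×Iω)/I = (0.5350, -2.9533, -2.2333)
ω' = ω + α·dt = (1.2535, -1.1953, 1.1767)

ω' = (1.2535, -1.1953, 1.1767)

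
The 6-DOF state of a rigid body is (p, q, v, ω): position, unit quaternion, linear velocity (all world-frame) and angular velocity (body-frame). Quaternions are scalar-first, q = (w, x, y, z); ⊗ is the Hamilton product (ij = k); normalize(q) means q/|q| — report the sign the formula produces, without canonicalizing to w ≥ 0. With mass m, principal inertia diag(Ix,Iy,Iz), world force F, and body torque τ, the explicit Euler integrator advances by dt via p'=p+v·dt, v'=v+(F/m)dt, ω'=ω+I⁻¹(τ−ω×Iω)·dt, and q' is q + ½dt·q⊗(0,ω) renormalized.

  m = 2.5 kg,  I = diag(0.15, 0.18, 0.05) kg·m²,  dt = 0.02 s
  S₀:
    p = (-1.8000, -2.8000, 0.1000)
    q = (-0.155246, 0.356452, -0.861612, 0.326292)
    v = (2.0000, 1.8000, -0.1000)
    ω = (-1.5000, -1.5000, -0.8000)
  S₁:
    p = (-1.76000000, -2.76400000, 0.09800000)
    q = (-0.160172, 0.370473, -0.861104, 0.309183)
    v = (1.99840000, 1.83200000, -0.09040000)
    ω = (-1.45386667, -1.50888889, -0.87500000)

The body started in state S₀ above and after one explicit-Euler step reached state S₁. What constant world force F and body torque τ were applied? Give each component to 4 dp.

velocity change Δv = (-0.00160000, 0.03200000, 0.00960000)
m·(v₁−v₀)/dt = (-0.2000, 4.0000, 1.2000)
rate change Δω = (0.04613333, -0.00888889, -0.07500000)
τ = I·(Δω/dt) + ω₀×(Iω₀) = (0.1900, 0.0400, -0.1200)

F = (-0.2000, 4.0000, 1.2000)
τ = (0.1900, 0.0400, -0.1200)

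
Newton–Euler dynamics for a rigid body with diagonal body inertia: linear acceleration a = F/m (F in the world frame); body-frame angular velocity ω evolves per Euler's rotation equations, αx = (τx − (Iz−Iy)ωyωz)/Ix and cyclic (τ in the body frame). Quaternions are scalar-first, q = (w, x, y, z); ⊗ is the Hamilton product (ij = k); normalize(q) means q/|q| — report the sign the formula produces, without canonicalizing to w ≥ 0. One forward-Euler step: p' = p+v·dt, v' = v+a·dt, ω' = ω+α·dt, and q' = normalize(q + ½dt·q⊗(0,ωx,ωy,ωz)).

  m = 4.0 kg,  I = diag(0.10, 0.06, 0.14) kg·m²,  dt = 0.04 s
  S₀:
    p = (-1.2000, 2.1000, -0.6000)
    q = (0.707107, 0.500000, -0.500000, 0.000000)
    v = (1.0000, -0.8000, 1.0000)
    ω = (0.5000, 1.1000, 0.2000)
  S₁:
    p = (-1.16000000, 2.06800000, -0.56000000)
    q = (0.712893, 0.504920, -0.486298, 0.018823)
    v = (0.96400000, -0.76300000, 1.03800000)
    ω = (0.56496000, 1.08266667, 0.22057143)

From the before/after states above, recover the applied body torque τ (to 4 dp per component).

ω₁ − ω₀ = (0.06496000, -0.01733333, 0.02057143)
applied torque τ = (0.1800, -0.0300, 0.0500)

τ = (0.1800, -0.0300, 0.0500)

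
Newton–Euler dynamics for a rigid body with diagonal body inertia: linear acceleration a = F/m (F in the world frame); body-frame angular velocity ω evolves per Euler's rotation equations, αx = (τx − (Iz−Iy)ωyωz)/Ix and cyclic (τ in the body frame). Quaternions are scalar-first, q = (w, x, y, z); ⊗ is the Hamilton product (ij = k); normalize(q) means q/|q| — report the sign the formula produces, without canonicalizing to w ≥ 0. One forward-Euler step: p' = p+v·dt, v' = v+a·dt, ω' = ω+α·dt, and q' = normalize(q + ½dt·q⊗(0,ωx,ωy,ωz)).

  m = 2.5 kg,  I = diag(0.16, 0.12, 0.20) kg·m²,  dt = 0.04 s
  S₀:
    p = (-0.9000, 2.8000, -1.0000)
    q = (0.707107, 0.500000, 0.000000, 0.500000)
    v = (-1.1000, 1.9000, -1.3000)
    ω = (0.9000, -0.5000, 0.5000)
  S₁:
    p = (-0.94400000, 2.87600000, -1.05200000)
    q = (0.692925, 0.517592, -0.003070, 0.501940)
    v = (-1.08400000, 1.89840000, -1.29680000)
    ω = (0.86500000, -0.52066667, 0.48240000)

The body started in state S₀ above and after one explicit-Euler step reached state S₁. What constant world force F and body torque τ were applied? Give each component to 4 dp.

F = (1.0000, -0.1000, 0.2000)
τ = (-0.1600, -0.0800, -0.0700)

velocity change Δv = (0.01600000, -0.00160000, 0.00320000)
m·(v₁−v₀)/dt = (1.0000, -0.1000, 0.2000)
ω₁ − ω₀ = (-0.03500000, -0.02066667, -0.01760000)
I·α + gyro = (-0.1600, -0.0800, -0.0700)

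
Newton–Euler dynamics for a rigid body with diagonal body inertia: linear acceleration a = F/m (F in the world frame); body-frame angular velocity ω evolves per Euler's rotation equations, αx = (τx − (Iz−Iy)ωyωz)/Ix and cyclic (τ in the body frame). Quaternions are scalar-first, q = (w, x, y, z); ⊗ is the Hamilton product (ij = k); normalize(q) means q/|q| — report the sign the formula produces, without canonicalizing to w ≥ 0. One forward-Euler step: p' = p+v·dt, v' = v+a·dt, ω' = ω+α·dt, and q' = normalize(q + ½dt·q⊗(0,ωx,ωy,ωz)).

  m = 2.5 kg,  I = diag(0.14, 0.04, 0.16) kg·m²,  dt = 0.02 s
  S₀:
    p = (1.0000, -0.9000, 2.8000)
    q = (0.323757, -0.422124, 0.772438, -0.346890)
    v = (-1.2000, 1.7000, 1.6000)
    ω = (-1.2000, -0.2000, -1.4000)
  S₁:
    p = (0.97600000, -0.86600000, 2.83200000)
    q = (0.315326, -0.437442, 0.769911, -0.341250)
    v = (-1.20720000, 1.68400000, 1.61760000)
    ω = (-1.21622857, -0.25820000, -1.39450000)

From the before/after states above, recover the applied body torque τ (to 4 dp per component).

rate change Δω = (-0.01622857, -0.05820000, 0.00550000)
gyro term ω₀×Iω₀ = (0.0336, -0.0336, -0.0240)
I·α + gyro = (-0.0800, -0.1500, 0.0200)

τ = (-0.0800, -0.1500, 0.0200)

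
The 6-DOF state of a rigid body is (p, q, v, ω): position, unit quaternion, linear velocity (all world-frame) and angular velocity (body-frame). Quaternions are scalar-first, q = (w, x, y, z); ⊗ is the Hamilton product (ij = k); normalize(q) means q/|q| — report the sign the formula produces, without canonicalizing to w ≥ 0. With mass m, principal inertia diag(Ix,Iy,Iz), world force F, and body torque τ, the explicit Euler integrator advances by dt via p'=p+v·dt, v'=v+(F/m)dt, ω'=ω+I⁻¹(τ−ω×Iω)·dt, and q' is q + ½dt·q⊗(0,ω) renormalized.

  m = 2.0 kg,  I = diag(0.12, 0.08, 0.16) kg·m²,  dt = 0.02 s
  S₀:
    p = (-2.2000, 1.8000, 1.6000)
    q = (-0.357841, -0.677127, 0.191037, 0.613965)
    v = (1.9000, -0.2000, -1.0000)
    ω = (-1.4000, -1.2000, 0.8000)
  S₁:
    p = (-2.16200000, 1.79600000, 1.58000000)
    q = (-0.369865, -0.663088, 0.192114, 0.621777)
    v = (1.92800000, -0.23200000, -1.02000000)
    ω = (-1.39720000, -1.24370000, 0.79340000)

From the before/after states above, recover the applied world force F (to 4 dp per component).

v₁ − v₀ = (0.02800000, -0.03200000, -0.02000000)
F = m·Δv/dt = (2.8000, -3.2000, -2.0000)

F = (2.8000, -3.2000, -2.0000)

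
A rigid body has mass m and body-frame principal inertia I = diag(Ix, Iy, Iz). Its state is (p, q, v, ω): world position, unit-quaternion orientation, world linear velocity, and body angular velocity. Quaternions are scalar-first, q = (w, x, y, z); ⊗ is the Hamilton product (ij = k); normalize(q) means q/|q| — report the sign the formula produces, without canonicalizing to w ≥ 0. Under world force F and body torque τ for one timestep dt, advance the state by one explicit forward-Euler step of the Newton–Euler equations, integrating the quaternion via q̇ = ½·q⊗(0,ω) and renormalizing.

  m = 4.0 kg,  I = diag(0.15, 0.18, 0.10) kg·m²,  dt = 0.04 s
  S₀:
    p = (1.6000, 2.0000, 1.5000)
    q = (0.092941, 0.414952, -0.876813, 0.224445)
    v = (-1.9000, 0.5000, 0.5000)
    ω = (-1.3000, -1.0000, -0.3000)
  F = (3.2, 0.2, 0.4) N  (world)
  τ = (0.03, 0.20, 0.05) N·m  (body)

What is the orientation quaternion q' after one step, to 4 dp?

q⊗(0,ω) = (-0.2700419, 0.3666656, -0.2602339, -1.5826912)
updated quaternion q' = (0.0875, 0.4221, -0.8815, 0.1927)

q' = (0.0875, 0.4221, -0.8815, 0.1927)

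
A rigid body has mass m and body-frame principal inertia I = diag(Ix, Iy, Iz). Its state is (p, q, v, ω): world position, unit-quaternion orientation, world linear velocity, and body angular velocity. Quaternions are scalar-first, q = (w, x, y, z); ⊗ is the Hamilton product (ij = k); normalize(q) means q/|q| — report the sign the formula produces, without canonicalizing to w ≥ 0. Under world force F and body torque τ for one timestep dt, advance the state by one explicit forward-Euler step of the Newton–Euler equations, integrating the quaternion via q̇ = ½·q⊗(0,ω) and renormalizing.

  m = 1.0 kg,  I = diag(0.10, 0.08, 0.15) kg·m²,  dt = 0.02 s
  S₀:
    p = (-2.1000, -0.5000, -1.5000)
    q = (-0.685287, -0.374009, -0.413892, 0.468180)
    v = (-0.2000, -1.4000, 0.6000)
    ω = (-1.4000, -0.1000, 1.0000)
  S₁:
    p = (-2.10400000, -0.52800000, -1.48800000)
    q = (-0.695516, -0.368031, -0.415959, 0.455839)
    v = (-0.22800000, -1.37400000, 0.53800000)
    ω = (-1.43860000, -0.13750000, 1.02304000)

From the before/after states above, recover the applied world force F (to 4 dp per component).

Δv = v₁−v₀ = (-0.02800000, 0.02600000, -0.06200000)
m·(v₁−v₀)/dt = (-1.4000, 1.3000, -3.1000)

F = (-1.4000, 1.3000, -3.1000)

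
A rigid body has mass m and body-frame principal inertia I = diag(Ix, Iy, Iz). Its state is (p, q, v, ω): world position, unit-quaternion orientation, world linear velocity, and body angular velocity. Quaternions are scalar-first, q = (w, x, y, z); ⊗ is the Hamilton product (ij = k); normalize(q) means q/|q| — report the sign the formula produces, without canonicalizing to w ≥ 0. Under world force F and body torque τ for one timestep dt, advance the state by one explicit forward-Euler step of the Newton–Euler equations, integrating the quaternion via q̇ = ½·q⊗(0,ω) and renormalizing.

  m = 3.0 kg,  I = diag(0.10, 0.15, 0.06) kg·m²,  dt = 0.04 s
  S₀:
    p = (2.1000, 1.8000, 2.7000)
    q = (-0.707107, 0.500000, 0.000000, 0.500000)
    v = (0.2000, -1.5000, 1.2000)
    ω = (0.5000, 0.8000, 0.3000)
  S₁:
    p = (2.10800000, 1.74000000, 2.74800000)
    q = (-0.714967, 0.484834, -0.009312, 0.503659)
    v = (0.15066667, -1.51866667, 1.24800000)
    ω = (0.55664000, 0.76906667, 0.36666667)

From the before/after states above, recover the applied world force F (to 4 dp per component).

F = (-3.7000, -1.4000, 3.6000)

Δv = v₁−v₀ = (-0.04933333, -0.01866667, 0.04800000)
F = m·Δv/dt = (-3.7000, -1.4000, 3.6000)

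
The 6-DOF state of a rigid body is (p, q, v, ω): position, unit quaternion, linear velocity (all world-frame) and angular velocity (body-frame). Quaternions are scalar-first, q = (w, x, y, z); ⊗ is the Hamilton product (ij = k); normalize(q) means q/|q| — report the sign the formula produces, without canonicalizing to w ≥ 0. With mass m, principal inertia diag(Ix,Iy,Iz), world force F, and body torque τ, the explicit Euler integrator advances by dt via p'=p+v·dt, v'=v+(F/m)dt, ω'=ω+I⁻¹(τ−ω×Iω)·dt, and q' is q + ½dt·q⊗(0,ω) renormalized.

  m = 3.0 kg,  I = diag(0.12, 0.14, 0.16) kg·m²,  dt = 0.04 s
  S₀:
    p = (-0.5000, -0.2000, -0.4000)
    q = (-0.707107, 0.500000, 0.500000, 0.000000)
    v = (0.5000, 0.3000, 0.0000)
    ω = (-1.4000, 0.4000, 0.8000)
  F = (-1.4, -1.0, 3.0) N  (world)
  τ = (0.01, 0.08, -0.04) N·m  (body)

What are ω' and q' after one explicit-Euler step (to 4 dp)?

ω' = (-1.3988, 0.4101, 0.7928)
q' = (-0.6967, 0.5275, 0.4861, 0.0067)

gyro term ω×Iω = (0.0064, 0.0448, -0.0112)
α = I⁻¹(τ − ω×Iω) = (0.0300, 0.2514, -0.1800)
ω' = ω + α·dt = (-1.3988, 0.4101, 0.7928)
2q̇ = q⊗(0,ω) = (0.5000000, 1.3899498, -0.6828428, 0.3343144)
q' = normalize(q + ½dt·q⊗(0,ω)) = (-0.6967, 0.5275, 0.4861, 0.0067)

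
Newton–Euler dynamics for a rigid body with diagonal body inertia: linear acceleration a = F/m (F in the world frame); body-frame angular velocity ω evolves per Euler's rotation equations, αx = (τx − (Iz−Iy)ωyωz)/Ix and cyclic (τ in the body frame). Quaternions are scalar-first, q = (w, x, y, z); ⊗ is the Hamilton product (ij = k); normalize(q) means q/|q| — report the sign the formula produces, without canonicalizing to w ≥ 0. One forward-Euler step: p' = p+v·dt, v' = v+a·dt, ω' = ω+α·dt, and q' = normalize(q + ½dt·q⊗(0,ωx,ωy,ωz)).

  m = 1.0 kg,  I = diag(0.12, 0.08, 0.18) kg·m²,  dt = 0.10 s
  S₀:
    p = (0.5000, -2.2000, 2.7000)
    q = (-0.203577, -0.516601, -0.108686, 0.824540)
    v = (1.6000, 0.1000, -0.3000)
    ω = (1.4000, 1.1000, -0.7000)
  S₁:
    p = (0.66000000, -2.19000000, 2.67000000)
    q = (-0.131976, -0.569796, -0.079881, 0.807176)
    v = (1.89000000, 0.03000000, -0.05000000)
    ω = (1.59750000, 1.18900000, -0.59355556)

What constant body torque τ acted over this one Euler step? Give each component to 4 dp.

τ = (0.1600, 0.1300, 0.1300)

Δω = ω₁−ω₀ = (0.19750000, 0.08900000, 0.10644444)
gyro term ω₀×Iω₀ = (-0.0770, 0.0588, -0.0616)
I·α + gyro = (0.1600, 0.1300, 0.1300)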